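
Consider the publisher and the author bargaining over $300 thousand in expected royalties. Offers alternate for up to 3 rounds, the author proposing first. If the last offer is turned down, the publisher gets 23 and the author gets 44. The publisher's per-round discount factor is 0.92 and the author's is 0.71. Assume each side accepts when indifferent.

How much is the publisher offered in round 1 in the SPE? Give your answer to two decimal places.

95.06

Solve by backward induction from round 3.
Round 3 (the author proposes): the publisher gets 23 if talks fail, so the author offers 23 and keeps 277.
Round 2 (the publisher proposes): the author can get 277 next round, worth 0.71 × 277 = 196.67 now; the publisher offers that and keeps 103.33.
Round 1 (the author proposes): the publisher can get 103.33 next round, worth 0.92 × 103.33 = 95.0636 now. The author offers 95.0636 and keeps 300 − 95.0636 = 204.9364.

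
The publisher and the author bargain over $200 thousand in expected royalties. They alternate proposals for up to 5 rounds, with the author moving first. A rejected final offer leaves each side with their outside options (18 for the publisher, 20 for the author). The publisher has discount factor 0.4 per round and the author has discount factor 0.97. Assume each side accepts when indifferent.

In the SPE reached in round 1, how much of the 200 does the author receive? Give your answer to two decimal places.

193.96

By backward induction:
Round 5 (the author proposes): the publisher gets 18 if talks fail, so the author offers 18 and keeps 182.
Round 4 (the publisher proposes): the author can get 182 next round, worth 0.97 × 182 = 176.54 now. The publisher offers 176.54 and keeps 200 − 176.54 = 23.46.
Round 3 (the author proposes): the publisher can get 23.46 next round, worth 0.4 × 23.46 = 9.384 now. The author offers 9.384 and keeps 200 − 9.384 = 190.616.
Round 2 (the publisher proposes): the author can get 190.616 next round, worth 0.97 × 190.616 = 184.89752 now, so the publisher offers 184.89752, keeping 15.10248.
Round 1 (the author proposes): the publisher can get 15.10248 next round, worth 0.4 × 15.10248 = 6.040992 now. The author offers 6.040992 and keeps 200 − 6.040992 = 193.959008.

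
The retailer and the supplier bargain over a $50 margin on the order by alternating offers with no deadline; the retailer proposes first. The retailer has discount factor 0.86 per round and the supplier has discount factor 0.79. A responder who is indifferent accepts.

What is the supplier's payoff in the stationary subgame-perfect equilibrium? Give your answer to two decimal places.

17.25

When the retailer proposes, the supplier accepts any offer worth at least 0.79 times what the supplier would get by proposing next round; and vice versa.
This gives x = 50 − 0.79y and y = 50 − 0.86x, where x and y are each side's share when it proposes.
Hence (1 − 0.79·0.86)x = 50(1 − 0.79), i.e. 0.3206·x = 10.5.
x ≈ 32.7511; the supplier's share is 50 − x ≈ 17.2489.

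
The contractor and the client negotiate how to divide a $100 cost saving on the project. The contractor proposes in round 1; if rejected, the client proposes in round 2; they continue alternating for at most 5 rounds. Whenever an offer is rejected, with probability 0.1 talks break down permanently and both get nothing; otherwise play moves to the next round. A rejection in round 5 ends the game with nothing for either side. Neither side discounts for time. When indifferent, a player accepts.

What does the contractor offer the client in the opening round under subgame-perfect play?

16.29

Round 5 (the contractor proposes): rejection yields 0 for the client; the contractor offers 0 and keeps 100.
Round 4 (the client proposes): rejecting gives the contractor an expected 0.9 × 100 = 90, so the client offers 90, keeping 10.
Round 3 (the contractor proposes): rejecting gives the client an expected 0.9 × 10 = 9. The contractor offers 9 and keeps 100 − 9 = 91.
Round 2 (the client proposes): rejecting gives the contractor an expected 0.9 × 91 = 81.9, so the client offers 81.9, keeping 18.1.
Round 1 (the contractor proposes): rejecting gives the client an expected 0.9 × 18.1 = 16.29, so the contractor offers 16.29, keeping 83.71.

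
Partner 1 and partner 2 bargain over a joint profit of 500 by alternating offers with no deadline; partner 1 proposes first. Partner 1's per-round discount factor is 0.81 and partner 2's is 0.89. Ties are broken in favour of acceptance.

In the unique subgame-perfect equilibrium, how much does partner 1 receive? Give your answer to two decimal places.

In a stationary SPE each proposer offers the other exactly their discounted continuation value.
If partner 1 keeps x when proposing and partner 2 keeps y when proposing, then x = 500 − 0.89y and y = 500 − 0.81x.
Solving: x = 500(1 − 0.89) / (1 − 0.81·0.89) = 55 / 0.2791 ≈ 197.0620.
Partner 2 gets 500 − 197.0620 ≈ 302.9380.

197.06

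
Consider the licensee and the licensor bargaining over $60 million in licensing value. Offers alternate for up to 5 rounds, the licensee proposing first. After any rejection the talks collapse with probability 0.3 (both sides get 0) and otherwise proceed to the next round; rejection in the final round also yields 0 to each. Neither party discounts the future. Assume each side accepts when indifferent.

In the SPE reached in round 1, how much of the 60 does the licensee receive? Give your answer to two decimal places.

41.23

By backward induction:
Round 5 (the licensee proposes): the licensor will accept anything ≥ 0, so the licensee offers 0 and keeps 60.
Round 4 (the licensor proposes): rejecting gives the licensee an expected 0.7 × 60 = 42; the licensor offers that and keeps 18.
Round 3 (the licensee proposes): rejecting gives the licensor an expected 0.7 × 18 = 12.6, so the licensee offers 12.6, keeping 47.4.
Round 2 (the licensor proposes): rejecting gives the licensee an expected 0.7 × 47.4 = 33.18; the licensor offers that and keeps 26.82.
Round 1 (the licensee proposes): rejecting gives the licensor an expected 0.7 × 26.82 = 18.774; the licensee offers that and keeps 41.226.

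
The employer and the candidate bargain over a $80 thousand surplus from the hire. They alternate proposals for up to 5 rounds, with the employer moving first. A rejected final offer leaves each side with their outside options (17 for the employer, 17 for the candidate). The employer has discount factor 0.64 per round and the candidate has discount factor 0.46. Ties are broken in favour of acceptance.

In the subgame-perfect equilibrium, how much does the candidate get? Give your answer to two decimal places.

Round 5 (the employer proposes): the candidate gets 17 if talks fail, so the employer offers 17 and keeps 63.
Round 4 (the candidate proposes): the employer can get 63 next round, worth 0.64 × 63 = 40.32 now; the candidate offers that and keeps 39.68.
Round 3 (the employer proposes): the candidate can get 39.68 next round, worth 0.46 × 39.68 = 18.2528 now; the employer offers that and keeps 61.7472.
Round 2 (the candidate proposes): the employer can get 61.7472 next round, worth 0.64 × 61.7472 = 39.518208 now, so the candidate offers 39.518208, keeping 40.481792.
Round 1 (the employer proposes): the candidate can get 40.481792 next round, worth 0.46 × 40.481792 = 18.62162432 now, so the employer offers 18.62162432, keeping 61.37837568.

18.62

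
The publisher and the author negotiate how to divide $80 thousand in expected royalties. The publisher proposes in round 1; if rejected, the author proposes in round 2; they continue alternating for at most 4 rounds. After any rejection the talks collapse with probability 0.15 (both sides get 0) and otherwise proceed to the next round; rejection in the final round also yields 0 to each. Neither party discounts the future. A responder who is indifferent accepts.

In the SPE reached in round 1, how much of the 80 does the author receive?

Round 4 (the author proposes): rejection yields 0 for the publisher; the author offers 0 and keeps 80.
Round 3 (the publisher proposes): rejecting gives the author an expected 0.85 × 80 = 68; the publisher offers that and keeps 12.
Round 2 (the author proposes): rejecting gives the publisher an expected 0.85 × 12 = 10.2; the author offers that and keeps 69.8.
Round 1 (the publisher proposes): rejecting gives the author an expected 0.85 × 69.8 = 59.33; the publisher offers that and keeps 20.67.

59.33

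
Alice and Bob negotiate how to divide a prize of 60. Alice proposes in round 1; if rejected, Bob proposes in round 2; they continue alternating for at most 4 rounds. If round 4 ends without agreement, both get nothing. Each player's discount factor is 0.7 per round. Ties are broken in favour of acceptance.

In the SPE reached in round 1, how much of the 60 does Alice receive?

26.82

Work backward from the last round.
Round 4 (Bob proposes): rejection yields 0 for Alice; Bob offers 0 and keeps 60.
Round 3 (Alice proposes): Bob can get 60 next round, worth 0.7 × 60 = 42 now. Alice offers 42 and keeps 60 − 42 = 18.
Round 2 (Bob proposes): Alice can get 18 next round, worth 0.7 × 18 = 12.6 now; Bob offers that and keeps 47.4.
Round 1 (Alice proposes): Bob can get 47.4 next round, worth 0.7 × 47.4 = 33.18 now; Alice offers that and keeps 26.82.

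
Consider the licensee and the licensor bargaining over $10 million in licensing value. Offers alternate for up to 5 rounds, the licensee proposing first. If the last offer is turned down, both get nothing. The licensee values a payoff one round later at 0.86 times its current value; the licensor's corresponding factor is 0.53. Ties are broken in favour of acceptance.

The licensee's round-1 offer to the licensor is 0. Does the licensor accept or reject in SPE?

Round 5 (the licensee proposes): the licensor will accept anything ≥ 0, so the licensee offers 0 and keeps 10.
Round 4 (the licensor proposes): the licensee can get 10 next round, worth 0.86 × 10 = 8.6 now, so the licensor offers 8.6, keeping 1.4.
Round 3 (the licensee proposes): the licensor can get 1.4 next round, worth 0.53 × 1.4 = 0.742 now; the licensee offers that and keeps 9.258.
Round 2 (the licensor proposes): the licensee can get 9.258 next round, worth 0.86 × 9.258 = 7.96188 now, so the licensor offers 7.96188, keeping 2.03812.
So by rejecting in round 1, the licensor gets 2.03812 next round, worth 0.53 × 2.03812 = 1.0802036 now.
Offer 0 < 1.0802036, so the licensor rejects.

Reject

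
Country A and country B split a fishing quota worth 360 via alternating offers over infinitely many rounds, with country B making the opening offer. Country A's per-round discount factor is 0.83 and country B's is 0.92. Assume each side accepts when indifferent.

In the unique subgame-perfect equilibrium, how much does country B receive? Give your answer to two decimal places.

In a stationary SPE each proposer offers the other exactly their discounted continuation value.
If country B keeps x when proposing and country A keeps y when proposing, then x = 360 − 0.83y and y = 360 − 0.92x.
Solving: x = 360(1 − 0.83) / (1 − 0.92·0.83) = 61.2 / 0.2364 ≈ 258.8832.
Country A gets 360 − 258.8832 ≈ 101.1168.

258.88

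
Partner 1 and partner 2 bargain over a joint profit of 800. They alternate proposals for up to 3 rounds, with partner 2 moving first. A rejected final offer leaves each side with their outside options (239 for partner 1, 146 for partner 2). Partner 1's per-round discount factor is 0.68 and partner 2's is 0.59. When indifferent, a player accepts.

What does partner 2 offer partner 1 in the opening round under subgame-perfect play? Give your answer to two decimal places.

Round 3 (partner 2 proposes): partner 1 gets 239 if talks fail, so partner 2 offers 239 and keeps 561.
Round 2 (partner 1 proposes): partner 2 can get 561 next round, worth 0.59 × 561 = 330.99 now; partner 1 offers that and keeps 469.01.
Round 1 (partner 2 proposes): partner 1 can get 469.01 next round, worth 0.68 × 469.01 = 318.9268 now, so partner 2 offers 318.9268, keeping 481.0732.

318.93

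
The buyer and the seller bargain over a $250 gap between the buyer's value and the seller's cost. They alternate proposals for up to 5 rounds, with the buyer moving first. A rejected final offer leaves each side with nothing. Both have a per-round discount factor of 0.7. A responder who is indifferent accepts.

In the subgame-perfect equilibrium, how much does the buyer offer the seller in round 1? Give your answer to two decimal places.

78.23

Round 5 (the buyer proposes): the seller will accept anything ≥ 0, so the buyer offers 0 and keeps 250.
Round 4 (the seller proposes): the buyer can get 250 next round, worth 0.7 × 250 = 175 now, so the seller offers 175, keeping 75.
Round 3 (the buyer proposes): the seller can get 75 next round, worth 0.7 × 75 = 52.5 now; the buyer offers that and keeps 197.5.
Round 2 (the seller proposes): the buyer can get 197.5 next round, worth 0.7 × 197.5 = 138.25 now; the seller offers that and keeps 111.75.
Round 1 (the buyer proposes): the seller can get 111.75 next round, worth 0.7 × 111.75 = 78.225 now. The buyer offers 78.225 and keeps 250 − 78.225 = 171.775.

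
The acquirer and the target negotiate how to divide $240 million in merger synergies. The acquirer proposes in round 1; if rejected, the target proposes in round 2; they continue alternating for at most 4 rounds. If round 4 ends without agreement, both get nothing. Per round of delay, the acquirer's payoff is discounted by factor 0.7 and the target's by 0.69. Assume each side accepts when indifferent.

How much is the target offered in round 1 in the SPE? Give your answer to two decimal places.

Work backward from the last round.
Round 4 (the target proposes): the acquirer will accept anything ≥ 0, so the target offers 0 and keeps 240.
Round 3 (the acquirer proposes): the target can get 240 next round, worth 0.69 × 240 = 165.6 now. The acquirer offers 165.6 and keeps 240 − 165.6 = 74.4.
Round 2 (the target proposes): the acquirer can get 74.4 next round, worth 0.7 × 74.4 = 52.08 now, so the target offers 52.08, keeping 187.92.
Round 1 (the acquirer proposes): the target can get 187.92 next round, worth 0.69 × 187.92 = 129.6648 now, so the acquirer offers 129.6648, keeping 110.3352.

129.66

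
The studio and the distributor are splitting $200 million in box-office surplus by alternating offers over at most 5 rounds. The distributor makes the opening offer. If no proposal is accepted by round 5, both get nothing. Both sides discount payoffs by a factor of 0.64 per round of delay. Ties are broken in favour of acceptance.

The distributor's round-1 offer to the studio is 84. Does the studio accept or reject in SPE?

Accept

Round 5 (the distributor proposes): the studio will accept anything ≥ 0, so the distributor offers 0 and keeps 200.
Round 4 (the studio proposes): the distributor can get 200 next round, worth 0.64 × 200 = 128 now. The studio offers 128 and keeps 200 − 128 = 72.
Round 3 (the distributor proposes): the studio can get 72 next round, worth 0.64 × 72 = 46.08 now, so the distributor offers 46.08, keeping 153.92.
Round 2 (the studio proposes): the distributor can get 153.92 next round, worth 0.64 × 153.92 = 98.5088 now, so the studio offers 98.5088, keeping 101.4912.
So by rejecting in round 1, the studio gets 101.4912 next round, worth 0.64 × 101.4912 = 64.954368 now.
Offer 84 ≥ 64.954368, so the studio accepts.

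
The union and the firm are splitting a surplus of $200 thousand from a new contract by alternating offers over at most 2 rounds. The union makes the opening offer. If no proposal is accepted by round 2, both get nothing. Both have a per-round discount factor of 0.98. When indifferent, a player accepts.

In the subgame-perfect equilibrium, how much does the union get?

Round 2 (the firm proposes): rejection yields 0 for the union; the firm offers 0 and keeps 200.
Round 1 (the union proposes): the firm can get 200 next round, worth 0.98 × 200 = 196 now. The union offers 196 and keeps 200 − 196 = 4.

4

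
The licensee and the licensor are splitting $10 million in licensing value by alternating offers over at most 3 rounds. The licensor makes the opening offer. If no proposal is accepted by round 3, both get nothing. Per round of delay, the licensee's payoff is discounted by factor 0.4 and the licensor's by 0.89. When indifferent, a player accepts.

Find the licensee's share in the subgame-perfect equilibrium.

Round 3 (the licensor proposes): rejection yields 0 for the licensee; the licensor offers 0 and keeps 10.
Round 2 (the licensee proposes): the licensor can get 10 next round, worth 0.89 × 10 = 8.9 now; the licensee offers that and keeps 1.1.
Round 1 (the licensor proposes): the licensee can get 1.1 next round, worth 0.4 × 1.1 = 0.44 now; the licensor offers that and keeps 9.56.

0.44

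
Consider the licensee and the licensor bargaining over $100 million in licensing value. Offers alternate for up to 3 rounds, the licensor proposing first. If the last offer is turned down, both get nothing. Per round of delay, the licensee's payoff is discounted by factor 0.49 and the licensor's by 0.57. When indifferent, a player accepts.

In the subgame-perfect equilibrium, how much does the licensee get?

Work backward from the last round.
Round 3 (the licensor proposes): the licensee will accept anything ≥ 0, so the licensor offers 0 and keeps 100.
Round 2 (the licensee proposes): the licensor can get 100 next round, worth 0.57 × 100 = 57 now; the licensee offers that and keeps 43.
Round 1 (the licensor proposes): the licensee can get 43 next round, worth 0.49 × 43 = 21.07 now; the licensor offers that and keeps 78.93.

21.07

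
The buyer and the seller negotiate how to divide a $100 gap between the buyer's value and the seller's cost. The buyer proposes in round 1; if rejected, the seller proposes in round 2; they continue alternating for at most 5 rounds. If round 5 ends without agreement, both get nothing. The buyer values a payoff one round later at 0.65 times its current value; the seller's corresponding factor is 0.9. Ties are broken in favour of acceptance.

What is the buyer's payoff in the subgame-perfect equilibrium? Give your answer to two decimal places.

50.07

Round 5 (the buyer proposes): the seller will accept anything ≥ 0, so the buyer offers 0 and keeps 100.
Round 4 (the seller proposes): the buyer can get 100 next round, worth 0.65 × 100 = 65 now; the seller offers that and keeps 35.
Round 3 (the buyer proposes): the seller can get 35 next round, worth 0.9 × 35 = 31.5 now; the buyer offers that and keeps 68.5.
Round 2 (the seller proposes): the buyer can get 68.5 next round, worth 0.65 × 68.5 = 44.525 now. The seller offers 44.525 and keeps 100 − 44.525 = 55.475.
Round 1 (the buyer proposes): the seller can get 55.475 next round, worth 0.9 × 55.475 = 49.9275 now; the buyer offers that and keeps 50.0725.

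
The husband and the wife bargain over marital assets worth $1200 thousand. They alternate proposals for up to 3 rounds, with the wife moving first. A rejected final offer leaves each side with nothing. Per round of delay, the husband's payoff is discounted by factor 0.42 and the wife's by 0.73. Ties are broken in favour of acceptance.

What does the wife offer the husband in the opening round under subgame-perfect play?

136.08

Round 3 (the wife proposes): rejection yields 0 for the husband; the wife offers 0 and keeps 1200.
Round 2 (the husband proposes): the wife can get 1200 next round, worth 0.73 × 1200 = 876 now; the husband offers that and keeps 324.
Round 1 (the wife proposes): the husband can get 324 next round, worth 0.42 × 324 = 136.08 now. The wife offers 136.08 and keeps 1200 − 136.08 = 1063.92.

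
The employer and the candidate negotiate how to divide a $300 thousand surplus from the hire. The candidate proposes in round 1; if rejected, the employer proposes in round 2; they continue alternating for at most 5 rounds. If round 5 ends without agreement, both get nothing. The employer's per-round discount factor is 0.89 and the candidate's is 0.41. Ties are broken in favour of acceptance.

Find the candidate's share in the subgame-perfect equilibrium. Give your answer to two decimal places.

84.99

Work backward from the last round.
Round 5 (the candidate proposes): the employer will accept anything ≥ 0, so the candidate offers 0 and keeps 300.
Round 4 (the employer proposes): the candidate can get 300 next round, worth 0.41 × 300 = 123 now, so the employer offers 123, keeping 177.
Round 3 (the candidate proposes): the employer can get 177 next round, worth 0.89 × 177 = 157.53 now. The candidate offers 157.53 and keeps 300 − 157.53 = 142.47.
Round 2 (the employer proposes): the candidate can get 142.47 next round, worth 0.41 × 142.47 = 58.4127 now, so the employer offers 58.4127, keeping 241.5873.
Round 1 (the candidate proposes): the employer can get 241.5873 next round, worth 0.89 × 241.5873 = 215.012697 now. The candidate offers 215.012697 and keeps 300 − 215.012697 = 84.987303.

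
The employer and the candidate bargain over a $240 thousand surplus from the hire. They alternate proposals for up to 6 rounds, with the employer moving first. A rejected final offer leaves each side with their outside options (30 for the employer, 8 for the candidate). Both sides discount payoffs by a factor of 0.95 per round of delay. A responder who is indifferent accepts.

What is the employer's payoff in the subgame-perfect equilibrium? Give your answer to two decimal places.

Solve by backward induction from round 6.
Round 6 (the candidate proposes): the employer gets 30 if talks fail, so the candidate offers 30 and keeps 210.
Round 5 (the employer proposes): the candidate can get 210 next round, worth 0.95 × 210 = 199.5 now, so the employer offers 199.5, keeping 40.5.
Round 4 (the candidate proposes): the employer can get 40.5 next round, worth 0.95 × 40.5 = 38.475 now. The candidate offers 38.475 and keeps 240 − 38.475 = 201.525.
Round 3 (the employer proposes): the candidate can get 201.525 next round, worth 0.95 × 201.525 = 191.44875 now. The employer offers 191.44875 and keeps 240 − 191.44875 = 48.55125.
Round 2 (the candidate proposes): the employer can get 48.55125 next round, worth 0.95 × 48.55125 = 46.1236875 now, so the candidate offers 46.1236875, keeping 193.8763125.
Round 1 (the employer proposes): the candidate can get 193.8763125 next round, worth 0.95 × 193.8763125 = 184.182496875 now, so the employer offers 184.182496875, keeping 55.817503125.

55.82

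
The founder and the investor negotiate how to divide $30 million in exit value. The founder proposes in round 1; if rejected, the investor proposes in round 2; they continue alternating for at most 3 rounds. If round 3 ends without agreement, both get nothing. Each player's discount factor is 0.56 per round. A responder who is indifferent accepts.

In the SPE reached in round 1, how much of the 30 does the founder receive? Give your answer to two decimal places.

22.61

Round 3 (the founder proposes): the investor will accept anything ≥ 0, so the founder offers 0 and keeps 30.
Round 2 (the investor proposes): the founder can get 30 next round, worth 0.56 × 30 = 16.8 now, so the investor offers 16.8, keeping 13.2.
Round 1 (the founder proposes): the investor can get 13.2 next round, worth 0.56 × 13.2 = 7.392 now. The founder offers 7.392 and keeps 30 − 7.392 = 22.608.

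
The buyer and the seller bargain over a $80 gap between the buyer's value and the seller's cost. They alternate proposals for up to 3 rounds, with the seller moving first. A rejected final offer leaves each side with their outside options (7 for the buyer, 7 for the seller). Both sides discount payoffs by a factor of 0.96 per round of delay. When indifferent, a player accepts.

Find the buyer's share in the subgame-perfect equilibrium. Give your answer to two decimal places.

9.52

Work backward from the last round.
Round 3 (the seller proposes): the buyer gets 7 if talks fail, so the seller offers 7 and keeps 73.
Round 2 (the buyer proposes): the seller can get 73 next round, worth 0.96 × 73 = 70.08 now. The buyer offers 70.08 and keeps 80 − 70.08 = 9.92.
Round 1 (the seller proposes): the buyer can get 9.92 next round, worth 0.96 × 9.92 = 9.5232 now. The seller offers 9.5232 and keeps 80 − 9.5232 = 70.4768.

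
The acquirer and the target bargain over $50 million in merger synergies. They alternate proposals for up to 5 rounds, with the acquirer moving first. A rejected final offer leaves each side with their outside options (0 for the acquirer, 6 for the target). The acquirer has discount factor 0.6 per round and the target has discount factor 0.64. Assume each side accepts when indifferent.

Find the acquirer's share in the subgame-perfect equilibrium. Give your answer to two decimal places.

Round 5 (the acquirer proposes): the target gets 6 if talks fail, so the acquirer offers 6 and keeps 44.
Round 4 (the target proposes): the acquirer can get 44 next round, worth 0.6 × 44 = 26.4 now. The target offers 26.4 and keeps 50 − 26.4 = 23.6.
Round 3 (the acquirer proposes): the target can get 23.6 next round, worth 0.64 × 23.6 = 15.104 now. The acquirer offers 15.104 and keeps 50 − 15.104 = 34.896.
Round 2 (the target proposes): the acquirer can get 34.896 next round, worth 0.6 × 34.896 = 20.9376 now; the target offers that and keeps 29.0624.
Round 1 (the acquirer proposes): the target can get 29.0624 next round, worth 0.64 × 29.0624 = 18.599936 now. The acquirer offers 18.599936 and keeps 50 − 18.599936 = 31.400064.

31.40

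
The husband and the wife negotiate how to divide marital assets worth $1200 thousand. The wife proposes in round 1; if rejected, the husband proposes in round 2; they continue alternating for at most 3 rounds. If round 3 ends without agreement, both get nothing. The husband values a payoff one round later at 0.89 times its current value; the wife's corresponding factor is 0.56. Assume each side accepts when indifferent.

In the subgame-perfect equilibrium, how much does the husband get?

469.92

Work backward from the last round.
Round 3 (the wife proposes): the husband will accept anything ≥ 0, so the wife offers 0 and keeps 1200.
Round 2 (the husband proposes): the wife can get 1200 next round, worth 0.56 × 1200 = 672 now, so the husband offers 672, keeping 528.
Round 1 (the wife proposes): the husband can get 528 next round, worth 0.89 × 528 = 469.92 now. The wife offers 469.92 and keeps 1200 − 469.92 = 730.08.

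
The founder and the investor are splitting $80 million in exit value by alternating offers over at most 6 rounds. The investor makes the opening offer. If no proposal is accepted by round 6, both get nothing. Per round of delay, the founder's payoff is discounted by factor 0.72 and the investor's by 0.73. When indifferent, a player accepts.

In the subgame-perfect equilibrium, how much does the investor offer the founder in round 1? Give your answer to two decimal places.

Solve by backward induction from round 6.
Round 6 (the founder proposes): rejection yields 0 for the investor; the founder offers 0 and keeps 80.
Round 5 (the investor proposes): the founder can get 80 next round, worth 0.72 × 80 = 57.6 now. The investor offers 57.6 and keeps 80 − 57.6 = 22.4.
Round 4 (the founder proposes): the investor can get 22.4 next round, worth 0.73 × 22.4 = 16.352 now. The founder offers 16.352 and keeps 80 − 16.352 = 63.648.
Round 3 (the investor proposes): the founder can get 63.648 next round, worth 0.72 × 63.648 = 45.82656 now, so the investor offers 45.82656, keeping 34.17344.
Round 2 (the founder proposes): the investor can get 34.17344 next round, worth 0.73 × 34.17344 = 24.9466112 now, so the founder offers 24.9466112, keeping 55.0533888.
Round 1 (the investor proposes): the founder can get 55.0533888 next round, worth 0.72 × 55.0533888 = 39.638439936 now. The investor offers 39.638439936 and keeps 80 − 39.638439936 = 40.361560064.

39.64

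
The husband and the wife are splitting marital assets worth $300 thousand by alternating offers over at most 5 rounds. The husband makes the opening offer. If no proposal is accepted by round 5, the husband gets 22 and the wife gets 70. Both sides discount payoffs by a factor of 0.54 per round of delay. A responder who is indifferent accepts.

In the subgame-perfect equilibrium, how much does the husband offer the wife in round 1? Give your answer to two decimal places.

102.20

Work backward from the last round.
Round 5 (the husband proposes): the wife gets 70 if talks fail, so the husband offers 70 and keeps 230.
Round 4 (the wife proposes): the husband can get 230 next round, worth 0.54 × 230 = 124.2 now; the wife offers that and keeps 175.8.
Round 3 (the husband proposes): the wife can get 175.8 next round, worth 0.54 × 175.8 = 94.932 now. The husband offers 94.932 and keeps 300 − 94.932 = 205.068.
Round 2 (the wife proposes): the husband can get 205.068 next round, worth 0.54 × 205.068 = 110.73672 now; the wife offers that and keeps 189.26328.
Round 1 (the husband proposes): the wife can get 189.26328 next round, worth 0.54 × 189.26328 = 102.2021712 now; the husband offers that and keeps 197.7978288.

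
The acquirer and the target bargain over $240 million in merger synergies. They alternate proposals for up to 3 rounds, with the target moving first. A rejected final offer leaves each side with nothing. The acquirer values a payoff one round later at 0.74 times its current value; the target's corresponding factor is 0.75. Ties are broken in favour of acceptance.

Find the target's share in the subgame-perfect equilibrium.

Round 3 (the target proposes): the acquirer will accept anything ≥ 0, so the target offers 0 and keeps 240.
Round 2 (the acquirer proposes): the target can get 240 next round, worth 0.75 × 240 = 180 now; the acquirer offers that and keeps 60.
Round 1 (the target proposes): the acquirer can get 60 next round, worth 0.74 × 60 = 44.4 now; the target offers that and keeps 195.6.

195.6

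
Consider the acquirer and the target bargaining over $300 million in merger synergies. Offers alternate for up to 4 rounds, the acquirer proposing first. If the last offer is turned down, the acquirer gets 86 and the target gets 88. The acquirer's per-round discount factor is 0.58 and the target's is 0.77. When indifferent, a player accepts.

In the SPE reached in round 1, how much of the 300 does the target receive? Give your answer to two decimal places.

By backward induction:
Round 4 (the target proposes): the acquirer gets 86 if talks fail, so the target offers 86 and keeps 214.
Round 3 (the acquirer proposes): the target can get 214 next round, worth 0.77 × 214 = 164.78 now; the acquirer offers that and keeps 135.22.
Round 2 (the target proposes): the acquirer can get 135.22 next round, worth 0.58 × 135.22 = 78.4276 now, so the target offers 78.4276, keeping 221.5724.
Round 1 (the acquirer proposes): the target can get 221.5724 next round, worth 0.77 × 221.5724 = 170.610748 now. The acquirer offers 170.610748 and keeps 300 − 170.610748 = 129.389252.

170.61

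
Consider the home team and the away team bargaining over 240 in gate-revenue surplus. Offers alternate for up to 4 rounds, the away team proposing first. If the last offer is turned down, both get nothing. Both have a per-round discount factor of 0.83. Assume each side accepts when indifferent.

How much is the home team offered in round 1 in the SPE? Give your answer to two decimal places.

171.09

Round 4 (the home team proposes): rejection yields 0 for the away team; the home team offers 0 and keeps 240.
Round 3 (the away team proposes): the home team can get 240 next round, worth 0.83 × 240 = 199.2 now, so the away team offers 199.2, keeping 40.8.
Round 2 (the home team proposes): the away team can get 40.8 next round, worth 0.83 × 40.8 = 33.864 now, so the home team offers 33.864, keeping 206.136.
Round 1 (the away team proposes): the home team can get 206.136 next round, worth 0.83 × 206.136 = 171.09288 now, so the away team offers 171.09288, keeping 68.90712.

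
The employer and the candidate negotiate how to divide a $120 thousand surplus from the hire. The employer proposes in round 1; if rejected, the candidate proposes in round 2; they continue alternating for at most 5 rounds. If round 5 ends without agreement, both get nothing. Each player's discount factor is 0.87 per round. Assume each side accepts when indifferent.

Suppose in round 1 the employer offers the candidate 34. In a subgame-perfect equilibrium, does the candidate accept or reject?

Accept

Round 5 (the employer proposes): the candidate will accept anything ≥ 0, so the employer offers 0 and keeps 120.
Round 4 (the candidate proposes): the employer can get 120 next round, worth 0.87 × 120 = 104.4 now; the candidate offers that and keeps 15.6.
Round 3 (the employer proposes): the candidate can get 15.6 next round, worth 0.87 × 15.6 = 13.572 now. The employer offers 13.572 and keeps 120 − 13.572 = 106.428.
Round 2 (the candidate proposes): the employer can get 106.428 next round, worth 0.87 × 106.428 = 92.59236 now. The candidate offers 92.59236 and keeps 120 − 92.59236 = 27.40764.
So by rejecting in round 1, the candidate gets 27.40764 next round, worth 0.87 × 27.40764 = 23.8446468 now.
Offer 34 ≥ 23.8446468, so the candidate accepts.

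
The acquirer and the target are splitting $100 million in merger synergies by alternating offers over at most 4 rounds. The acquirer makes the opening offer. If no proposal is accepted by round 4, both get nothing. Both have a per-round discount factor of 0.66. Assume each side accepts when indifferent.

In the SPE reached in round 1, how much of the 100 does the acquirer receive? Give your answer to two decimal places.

48.81

Round 4 (the target proposes): rejection yields 0 for the acquirer; the target offers 0 and keeps 100.
Round 3 (the acquirer proposes): the target can get 100 next round, worth 0.66 × 100 = 66 now. The acquirer offers 66 and keeps 100 − 66 = 34.
Round 2 (the target proposes): the acquirer can get 34 next round, worth 0.66 × 34 = 22.44 now, so the target offers 22.44, keeping 77.56.
Round 1 (the acquirer proposes): the target can get 77.56 next round, worth 0.66 × 77.56 = 51.1896 now, so the acquirer offers 51.1896, keeping 48.8104.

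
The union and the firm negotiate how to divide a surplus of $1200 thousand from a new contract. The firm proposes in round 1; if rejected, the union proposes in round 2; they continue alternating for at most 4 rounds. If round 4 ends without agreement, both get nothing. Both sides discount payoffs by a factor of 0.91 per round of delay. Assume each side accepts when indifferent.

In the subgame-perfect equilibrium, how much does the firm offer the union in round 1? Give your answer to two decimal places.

Work backward from the last round.
Round 4 (the union proposes): the firm will accept anything ≥ 0, so the union offers 0 and keeps 1200.
Round 3 (the firm proposes): the union can get 1200 next round, worth 0.91 × 1200 = 1092 now; the firm offers that and keeps 108.
Round 2 (the union proposes): the firm can get 108 next round, worth 0.91 × 108 = 98.28 now, so the union offers 98.28, keeping 1101.72.
Round 1 (the firm proposes): the union can get 1101.72 next round, worth 0.91 × 1101.72 = 1002.5652 now, so the firm offers 1002.5652, keeping 197.4348.

1002.57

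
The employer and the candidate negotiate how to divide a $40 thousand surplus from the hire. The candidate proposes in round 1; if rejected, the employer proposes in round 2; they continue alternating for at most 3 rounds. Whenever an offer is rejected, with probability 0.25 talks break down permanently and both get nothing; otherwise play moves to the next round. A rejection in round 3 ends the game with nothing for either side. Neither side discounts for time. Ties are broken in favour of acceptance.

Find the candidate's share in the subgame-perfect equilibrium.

By backward induction:
Round 3 (the candidate proposes): rejection yields 0 for the employer; the candidate offers 0 and keeps 40.
Round 2 (the employer proposes): rejecting gives the candidate an expected 0.75 × 40 = 30. The employer offers 30 and keeps 40 − 30 = 10.
Round 1 (the candidate proposes): rejecting gives the employer an expected 0.75 × 10 = 7.5; the candidate offers that and keeps 32.5.

32.5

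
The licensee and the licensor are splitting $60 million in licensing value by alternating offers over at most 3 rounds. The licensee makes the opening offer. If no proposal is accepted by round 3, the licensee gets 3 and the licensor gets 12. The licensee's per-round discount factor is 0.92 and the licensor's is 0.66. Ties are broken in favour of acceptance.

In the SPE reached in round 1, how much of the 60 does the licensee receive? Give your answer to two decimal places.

49.55

Round 3 (the licensee proposes): the licensor gets 12 if talks fail, so the licensee offers 12 and keeps 48.
Round 2 (the licensor proposes): the licensee can get 48 next round, worth 0.92 × 48 = 44.16 now. The licensor offers 44.16 and keeps 60 − 44.16 = 15.84.
Round 1 (the licensee proposes): the licensor can get 15.84 next round, worth 0.66 × 15.84 = 10.4544 now, so the licensee offers 10.4544, keeping 49.5456.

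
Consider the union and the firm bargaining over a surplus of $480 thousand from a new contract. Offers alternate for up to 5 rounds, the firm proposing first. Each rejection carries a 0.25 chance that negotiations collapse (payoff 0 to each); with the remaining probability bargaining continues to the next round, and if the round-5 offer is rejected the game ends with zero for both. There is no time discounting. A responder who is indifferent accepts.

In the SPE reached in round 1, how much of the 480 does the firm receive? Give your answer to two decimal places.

339.38

Round 5 (the firm proposes): rejection yields 0 for the union; the firm offers 0 and keeps 480.
Round 4 (the union proposes): rejecting gives the firm an expected 0.75 × 480 = 360; the union offers that and keeps 120.
Round 3 (the firm proposes): rejecting gives the union an expected 0.75 × 120 = 90, so the firm offers 90, keeping 390.
Round 2 (the union proposes): rejecting gives the firm an expected 0.75 × 390 = 292.5. The union offers 292.5 and keeps 480 − 292.5 = 187.5.
Round 1 (the firm proposes): rejecting gives the union an expected 0.75 × 187.5 = 140.625, so the firm offers 140.625, keeping 339.375.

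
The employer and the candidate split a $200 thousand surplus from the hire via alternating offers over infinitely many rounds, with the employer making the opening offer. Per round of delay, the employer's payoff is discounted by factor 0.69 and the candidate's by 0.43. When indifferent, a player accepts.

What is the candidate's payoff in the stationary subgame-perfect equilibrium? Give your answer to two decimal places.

Let x be the employer's share when the employer proposes and y be the candidate's share when the candidate proposes.
The candidate accepts iff offered ≥ 0.43·y, so x = 200 − 0.43y. Symmetrically y = 200 − 0.69x.
Substituting: x = 200 − 0.43(200 − 0.69x), giving x(1 − 0.69·0.43) = 200(1 − 0.43).
So x = 200 × 0.57 / 0.7033 ≈ 162.0930, and the candidate receives 200 − x ≈ 37.9070.

37.91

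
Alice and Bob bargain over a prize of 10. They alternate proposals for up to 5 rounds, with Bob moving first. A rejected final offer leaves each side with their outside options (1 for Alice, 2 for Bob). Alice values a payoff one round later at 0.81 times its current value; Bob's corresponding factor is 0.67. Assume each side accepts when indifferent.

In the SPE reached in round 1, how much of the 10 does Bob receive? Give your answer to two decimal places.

5.58

Round 5 (Bob proposes): Alice gets 1 if talks fail, so Bob offers 1 and keeps 9.
Round 4 (Alice proposes): Bob can get 9 next round, worth 0.67 × 9 = 6.03 now; Alice offers that and keeps 3.97.
Round 3 (Bob proposes): Alice can get 3.97 next round, worth 0.81 × 3.97 = 3.2157 now. Bob offers 3.2157 and keeps 10 − 3.2157 = 6.7843.
Round 2 (Alice proposes): Bob can get 6.7843 next round, worth 0.67 × 6.7843 = 4.545481 now. Alice offers 4.545481 and keeps 10 − 4.545481 = 5.454519.
Round 1 (Bob proposes): Alice can get 5.454519 next round, worth 0.81 × 5.454519 = 4.41816039 now; Bob offers that and keeps 5.58183961.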